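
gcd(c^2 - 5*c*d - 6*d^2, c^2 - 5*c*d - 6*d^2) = c^2 - 5*c*d - 6*d^2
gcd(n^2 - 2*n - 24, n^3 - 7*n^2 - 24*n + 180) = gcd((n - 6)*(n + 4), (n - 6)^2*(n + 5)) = n - 6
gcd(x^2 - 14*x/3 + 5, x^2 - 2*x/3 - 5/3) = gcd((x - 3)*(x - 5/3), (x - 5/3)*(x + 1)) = x - 5/3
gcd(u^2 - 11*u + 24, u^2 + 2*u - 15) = u - 3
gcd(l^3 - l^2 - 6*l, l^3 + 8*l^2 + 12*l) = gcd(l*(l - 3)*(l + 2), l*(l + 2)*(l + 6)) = l^2 + 2*l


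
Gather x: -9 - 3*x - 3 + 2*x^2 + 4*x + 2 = 2*x^2 + x - 10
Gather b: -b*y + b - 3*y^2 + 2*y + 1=b*(1 - y) - 3*y^2 + 2*y + 1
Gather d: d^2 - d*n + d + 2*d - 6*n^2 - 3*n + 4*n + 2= d^2 + d*(3 - n) - 6*n^2 + n + 2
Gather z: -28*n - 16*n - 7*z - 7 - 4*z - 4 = -44*n - 11*z - 11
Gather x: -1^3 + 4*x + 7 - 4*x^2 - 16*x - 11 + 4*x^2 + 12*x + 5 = 0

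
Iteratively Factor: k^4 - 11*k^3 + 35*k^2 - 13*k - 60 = (k - 4)*(k^3 - 7*k^2 + 7*k + 15) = (k - 5)*(k - 4)*(k^2 - 2*k - 3) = (k - 5)*(k - 4)*(k - 3)*(k + 1)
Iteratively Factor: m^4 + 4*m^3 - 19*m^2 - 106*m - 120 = (m - 5)*(m^3 + 9*m^2 + 26*m + 24) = (m - 5)*(m + 4)*(m^2 + 5*m + 6) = (m - 5)*(m + 3)*(m + 4)*(m + 2)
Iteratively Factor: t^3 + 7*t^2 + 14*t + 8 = (t + 2)*(t^2 + 5*t + 4) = (t + 1)*(t + 2)*(t + 4)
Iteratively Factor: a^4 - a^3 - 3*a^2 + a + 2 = (a - 2)*(a^3 + a^2 - a - 1) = (a - 2)*(a - 1)*(a^2 + 2*a + 1) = (a - 2)*(a - 1)*(a + 1)*(a + 1)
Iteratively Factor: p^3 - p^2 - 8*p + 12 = (p + 3)*(p^2 - 4*p + 4) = (p - 2)*(p + 3)*(p - 2)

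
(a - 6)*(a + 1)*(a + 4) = a^3 - a^2 - 26*a - 24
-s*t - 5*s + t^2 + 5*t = (-s + t)*(t + 5)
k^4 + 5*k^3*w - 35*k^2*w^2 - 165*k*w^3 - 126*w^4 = (k - 6*w)*(k + w)*(k + 3*w)*(k + 7*w)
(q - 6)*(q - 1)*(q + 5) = q^3 - 2*q^2 - 29*q + 30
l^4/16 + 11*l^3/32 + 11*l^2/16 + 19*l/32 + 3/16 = (l/4 + 1/4)*(l/4 + 1/2)*(l + 1)*(l + 3/2)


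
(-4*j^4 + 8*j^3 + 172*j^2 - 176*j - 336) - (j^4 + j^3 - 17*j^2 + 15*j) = -5*j^4 + 7*j^3 + 189*j^2 - 191*j - 336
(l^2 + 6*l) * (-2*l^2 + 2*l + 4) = -2*l^4 - 10*l^3 + 16*l^2 + 24*l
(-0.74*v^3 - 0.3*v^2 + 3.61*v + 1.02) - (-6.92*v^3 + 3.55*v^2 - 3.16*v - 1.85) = 6.18*v^3 - 3.85*v^2 + 6.77*v + 2.87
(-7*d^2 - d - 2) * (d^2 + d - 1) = -7*d^4 - 8*d^3 + 4*d^2 - d + 2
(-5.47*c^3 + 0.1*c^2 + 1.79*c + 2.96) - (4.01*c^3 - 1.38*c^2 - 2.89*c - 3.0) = -9.48*c^3 + 1.48*c^2 + 4.68*c + 5.96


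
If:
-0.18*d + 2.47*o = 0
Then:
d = 13.7222222222222*o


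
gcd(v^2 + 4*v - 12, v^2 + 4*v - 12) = v^2 + 4*v - 12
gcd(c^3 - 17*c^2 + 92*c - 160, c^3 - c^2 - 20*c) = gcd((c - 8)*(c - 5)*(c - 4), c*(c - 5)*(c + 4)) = c - 5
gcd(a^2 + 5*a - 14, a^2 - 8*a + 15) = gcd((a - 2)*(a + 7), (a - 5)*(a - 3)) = 1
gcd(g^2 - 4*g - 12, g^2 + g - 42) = g - 6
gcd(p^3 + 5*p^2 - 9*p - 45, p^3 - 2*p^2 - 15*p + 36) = p - 3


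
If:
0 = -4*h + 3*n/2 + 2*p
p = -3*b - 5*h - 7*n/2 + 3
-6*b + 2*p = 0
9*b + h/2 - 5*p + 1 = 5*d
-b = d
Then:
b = 95/62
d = -95/62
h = 33/31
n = -102/31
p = 285/62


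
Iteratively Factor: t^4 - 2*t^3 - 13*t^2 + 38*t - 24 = (t - 1)*(t^3 - t^2 - 14*t + 24) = (t - 3)*(t - 1)*(t^2 + 2*t - 8) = (t - 3)*(t - 1)*(t + 4)*(t - 2)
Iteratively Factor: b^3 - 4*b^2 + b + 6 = (b - 2)*(b^2 - 2*b - 3) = (b - 3)*(b - 2)*(b + 1)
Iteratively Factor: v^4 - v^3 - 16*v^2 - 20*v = (v + 2)*(v^3 - 3*v^2 - 10*v) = (v - 5)*(v + 2)*(v^2 + 2*v) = (v - 5)*(v + 2)^2*(v)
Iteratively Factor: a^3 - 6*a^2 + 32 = (a - 4)*(a^2 - 2*a - 8) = (a - 4)*(a + 2)*(a - 4)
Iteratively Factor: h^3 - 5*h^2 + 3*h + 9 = (h + 1)*(h^2 - 6*h + 9) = (h - 3)*(h + 1)*(h - 3)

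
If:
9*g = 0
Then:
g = 0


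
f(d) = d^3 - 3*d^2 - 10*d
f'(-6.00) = 134.00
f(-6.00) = -264.00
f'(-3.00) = 35.00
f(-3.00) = -24.00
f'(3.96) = 13.28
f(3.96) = -24.55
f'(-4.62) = 81.75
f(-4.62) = -116.44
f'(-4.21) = 68.43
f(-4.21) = -85.69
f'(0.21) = -11.13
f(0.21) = -2.22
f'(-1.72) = 9.20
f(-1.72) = 3.24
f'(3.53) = 6.20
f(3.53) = -28.70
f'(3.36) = 3.71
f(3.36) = -29.54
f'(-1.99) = 13.82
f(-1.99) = 0.14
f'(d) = 3*d^2 - 6*d - 10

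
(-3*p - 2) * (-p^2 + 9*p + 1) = 3*p^3 - 25*p^2 - 21*p - 2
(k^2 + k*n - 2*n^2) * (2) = 2*k^2 + 2*k*n - 4*n^2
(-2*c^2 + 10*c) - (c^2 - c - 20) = -3*c^2 + 11*c + 20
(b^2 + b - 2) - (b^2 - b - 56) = 2*b + 54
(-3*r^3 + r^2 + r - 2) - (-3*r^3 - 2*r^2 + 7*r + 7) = 3*r^2 - 6*r - 9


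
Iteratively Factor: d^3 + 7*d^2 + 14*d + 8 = (d + 2)*(d^2 + 5*d + 4) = (d + 1)*(d + 2)*(d + 4)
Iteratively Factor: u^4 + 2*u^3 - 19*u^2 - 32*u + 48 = (u - 4)*(u^3 + 6*u^2 + 5*u - 12) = (u - 4)*(u + 3)*(u^2 + 3*u - 4) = (u - 4)*(u + 3)*(u + 4)*(u - 1)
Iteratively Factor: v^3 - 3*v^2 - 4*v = (v)*(v^2 - 3*v - 4) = v*(v - 4)*(v + 1)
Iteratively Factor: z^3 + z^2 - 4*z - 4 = (z + 2)*(z^2 - z - 2) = (z + 1)*(z + 2)*(z - 2)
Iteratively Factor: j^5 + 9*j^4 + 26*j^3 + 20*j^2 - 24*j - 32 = (j + 2)*(j^4 + 7*j^3 + 12*j^2 - 4*j - 16) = (j + 2)*(j + 4)*(j^3 + 3*j^2 - 4) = (j + 2)^2*(j + 4)*(j^2 + j - 2) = (j + 2)^3*(j + 4)*(j - 1)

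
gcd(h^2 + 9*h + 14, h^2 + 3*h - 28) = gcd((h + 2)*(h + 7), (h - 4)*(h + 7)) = h + 7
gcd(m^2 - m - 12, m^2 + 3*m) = m + 3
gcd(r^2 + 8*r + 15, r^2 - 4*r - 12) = 1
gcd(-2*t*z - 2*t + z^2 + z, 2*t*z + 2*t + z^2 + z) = z + 1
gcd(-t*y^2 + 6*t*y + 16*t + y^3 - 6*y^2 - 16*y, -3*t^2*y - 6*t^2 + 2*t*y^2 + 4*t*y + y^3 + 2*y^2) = -t*y - 2*t + y^2 + 2*y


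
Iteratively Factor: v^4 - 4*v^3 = (v)*(v^3 - 4*v^2) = v^2*(v^2 - 4*v) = v^3*(v - 4)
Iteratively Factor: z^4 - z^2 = (z)*(z^3 - z) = z^2*(z^2 - 1) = z^2*(z - 1)*(z + 1)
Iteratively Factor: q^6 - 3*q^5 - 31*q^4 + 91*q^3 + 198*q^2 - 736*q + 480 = (q - 2)*(q^5 - q^4 - 33*q^3 + 25*q^2 + 248*q - 240) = (q - 3)*(q - 2)*(q^4 + 2*q^3 - 27*q^2 - 56*q + 80) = (q - 3)*(q - 2)*(q - 1)*(q^3 + 3*q^2 - 24*q - 80) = (q - 5)*(q - 3)*(q - 2)*(q - 1)*(q^2 + 8*q + 16) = (q - 5)*(q - 3)*(q - 2)*(q - 1)*(q + 4)*(q + 4)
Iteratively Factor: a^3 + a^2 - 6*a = (a - 2)*(a^2 + 3*a) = (a - 2)*(a + 3)*(a)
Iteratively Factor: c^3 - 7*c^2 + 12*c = (c)*(c^2 - 7*c + 12) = c*(c - 3)*(c - 4)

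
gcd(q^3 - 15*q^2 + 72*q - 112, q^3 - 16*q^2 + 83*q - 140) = q^2 - 11*q + 28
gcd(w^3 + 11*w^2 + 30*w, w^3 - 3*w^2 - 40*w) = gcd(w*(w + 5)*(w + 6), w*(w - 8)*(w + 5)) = w^2 + 5*w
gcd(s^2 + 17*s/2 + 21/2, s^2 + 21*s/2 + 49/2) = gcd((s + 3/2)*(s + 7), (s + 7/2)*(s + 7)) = s + 7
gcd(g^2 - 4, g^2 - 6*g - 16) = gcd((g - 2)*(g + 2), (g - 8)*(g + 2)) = g + 2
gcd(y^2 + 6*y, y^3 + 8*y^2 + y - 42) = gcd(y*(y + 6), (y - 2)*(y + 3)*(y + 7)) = 1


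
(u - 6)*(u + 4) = u^2 - 2*u - 24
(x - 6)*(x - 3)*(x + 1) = x^3 - 8*x^2 + 9*x + 18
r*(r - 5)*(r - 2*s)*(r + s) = r^4 - r^3*s - 5*r^3 - 2*r^2*s^2 + 5*r^2*s + 10*r*s^2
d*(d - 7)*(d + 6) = d^3 - d^2 - 42*d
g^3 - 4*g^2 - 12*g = g*(g - 6)*(g + 2)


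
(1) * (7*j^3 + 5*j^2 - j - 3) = 7*j^3 + 5*j^2 - j - 3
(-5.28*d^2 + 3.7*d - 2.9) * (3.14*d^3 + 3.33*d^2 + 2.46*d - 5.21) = -16.5792*d^5 - 5.9644*d^4 - 9.7738*d^3 + 26.9538*d^2 - 26.411*d + 15.109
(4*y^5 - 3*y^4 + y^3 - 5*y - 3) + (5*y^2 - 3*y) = 4*y^5 - 3*y^4 + y^3 + 5*y^2 - 8*y - 3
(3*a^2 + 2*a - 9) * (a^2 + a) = 3*a^4 + 5*a^3 - 7*a^2 - 9*a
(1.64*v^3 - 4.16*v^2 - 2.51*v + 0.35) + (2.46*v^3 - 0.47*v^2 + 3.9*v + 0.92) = 4.1*v^3 - 4.63*v^2 + 1.39*v + 1.27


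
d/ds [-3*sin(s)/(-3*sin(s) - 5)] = 15*cos(s)/(3*sin(s) + 5)^2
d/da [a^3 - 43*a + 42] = 3*a^2 - 43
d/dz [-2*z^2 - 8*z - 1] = -4*z - 8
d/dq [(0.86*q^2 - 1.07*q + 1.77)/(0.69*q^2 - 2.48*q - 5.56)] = (-1.3945*q^2 - 12.0058*q + 10.3388)/(0.4761*q^4 - 3.4224*q^3 - 1.5224*q^2 + 27.5776*q + 30.9136)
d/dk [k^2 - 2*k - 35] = 2*k - 2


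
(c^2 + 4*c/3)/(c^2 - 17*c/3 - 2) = c*(3*c + 4)/(3*c^2 - 17*c - 6)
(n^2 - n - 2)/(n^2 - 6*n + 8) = (n + 1)/(n - 4)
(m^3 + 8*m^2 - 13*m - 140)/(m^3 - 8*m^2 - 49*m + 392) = (m^2 + m - 20)/(m^2 - 15*m + 56)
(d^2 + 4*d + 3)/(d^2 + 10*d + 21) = (d + 1)/(d + 7)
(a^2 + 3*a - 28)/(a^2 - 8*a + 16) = (a + 7)/(a - 4)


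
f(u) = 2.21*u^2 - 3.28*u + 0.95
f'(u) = 4.42*u - 3.28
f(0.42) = -0.04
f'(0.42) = -1.42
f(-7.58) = 152.79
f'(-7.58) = -36.78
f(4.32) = 28.02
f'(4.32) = 15.81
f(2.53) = 6.80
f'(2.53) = 7.90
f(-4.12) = 51.98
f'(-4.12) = -21.49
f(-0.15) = 1.49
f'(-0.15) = -3.94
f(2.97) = 10.70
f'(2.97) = 9.85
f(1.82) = 2.30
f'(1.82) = 4.76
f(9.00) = 150.44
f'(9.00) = 36.50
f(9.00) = 150.44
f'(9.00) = 36.50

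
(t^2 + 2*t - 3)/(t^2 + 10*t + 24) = (t^2 + 2*t - 3)/(t^2 + 10*t + 24)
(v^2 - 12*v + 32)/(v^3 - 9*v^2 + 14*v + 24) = (v - 8)/(v^2 - 5*v - 6)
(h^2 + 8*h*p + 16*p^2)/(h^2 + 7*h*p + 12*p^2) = (h + 4*p)/(h + 3*p)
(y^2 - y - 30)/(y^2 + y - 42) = (y + 5)/(y + 7)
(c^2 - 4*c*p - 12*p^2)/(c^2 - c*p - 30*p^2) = (c + 2*p)/(c + 5*p)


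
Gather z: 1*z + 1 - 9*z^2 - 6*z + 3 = -9*z^2 - 5*z + 4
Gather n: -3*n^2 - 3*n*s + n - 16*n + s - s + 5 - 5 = -3*n^2 + n*(-3*s - 15)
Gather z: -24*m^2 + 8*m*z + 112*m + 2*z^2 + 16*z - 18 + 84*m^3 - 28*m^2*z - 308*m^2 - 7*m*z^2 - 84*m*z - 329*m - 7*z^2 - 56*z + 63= 84*m^3 - 332*m^2 - 217*m + z^2*(-7*m - 5) + z*(-28*m^2 - 76*m - 40) + 45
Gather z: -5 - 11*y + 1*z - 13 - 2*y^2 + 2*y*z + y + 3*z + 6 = -2*y^2 - 10*y + z*(2*y + 4) - 12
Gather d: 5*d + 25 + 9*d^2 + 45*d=9*d^2 + 50*d + 25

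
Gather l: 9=9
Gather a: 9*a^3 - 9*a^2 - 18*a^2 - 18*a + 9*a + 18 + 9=9*a^3 - 27*a^2 - 9*a + 27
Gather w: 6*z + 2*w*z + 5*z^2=2*w*z + 5*z^2 + 6*z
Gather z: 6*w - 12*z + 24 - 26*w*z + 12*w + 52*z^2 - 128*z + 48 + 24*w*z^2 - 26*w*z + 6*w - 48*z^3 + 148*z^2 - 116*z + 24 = 24*w - 48*z^3 + z^2*(24*w + 200) + z*(-52*w - 256) + 96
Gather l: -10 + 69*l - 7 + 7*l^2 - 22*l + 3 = 7*l^2 + 47*l - 14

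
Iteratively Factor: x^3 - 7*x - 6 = (x + 1)*(x^2 - x - 6) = (x - 3)*(x + 1)*(x + 2)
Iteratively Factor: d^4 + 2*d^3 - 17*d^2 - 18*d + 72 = (d + 4)*(d^3 - 2*d^2 - 9*d + 18) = (d - 3)*(d + 4)*(d^2 + d - 6) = (d - 3)*(d + 3)*(d + 4)*(d - 2)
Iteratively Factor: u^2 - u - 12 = (u + 3)*(u - 4)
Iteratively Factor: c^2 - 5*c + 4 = (c - 4)*(c - 1)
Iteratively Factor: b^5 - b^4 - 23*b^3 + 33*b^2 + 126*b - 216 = (b + 4)*(b^4 - 5*b^3 - 3*b^2 + 45*b - 54) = (b - 2)*(b + 4)*(b^3 - 3*b^2 - 9*b + 27) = (b - 3)*(b - 2)*(b + 4)*(b^2 - 9) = (b - 3)^2*(b - 2)*(b + 4)*(b + 3)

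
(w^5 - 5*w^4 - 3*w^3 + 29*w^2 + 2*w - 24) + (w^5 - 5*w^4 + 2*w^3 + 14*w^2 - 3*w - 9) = 2*w^5 - 10*w^4 - w^3 + 43*w^2 - w - 33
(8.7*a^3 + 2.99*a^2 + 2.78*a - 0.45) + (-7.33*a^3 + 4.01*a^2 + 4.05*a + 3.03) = 1.37*a^3 + 7.0*a^2 + 6.83*a + 2.58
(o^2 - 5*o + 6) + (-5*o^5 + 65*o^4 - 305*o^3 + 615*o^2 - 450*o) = -5*o^5 + 65*o^4 - 305*o^3 + 616*o^2 - 455*o + 6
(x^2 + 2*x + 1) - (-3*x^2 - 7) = 4*x^2 + 2*x + 8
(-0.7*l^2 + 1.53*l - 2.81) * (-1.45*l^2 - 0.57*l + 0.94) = 1.015*l^4 - 1.8195*l^3 + 2.5444*l^2 + 3.0399*l - 2.6414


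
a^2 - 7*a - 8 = (a - 8)*(a + 1)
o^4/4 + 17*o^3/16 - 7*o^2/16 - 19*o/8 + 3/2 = (o/4 + 1)*(o - 1)*(o - 3/4)*(o + 2)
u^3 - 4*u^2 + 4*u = u*(u - 2)^2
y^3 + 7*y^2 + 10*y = y*(y + 2)*(y + 5)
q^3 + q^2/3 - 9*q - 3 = (q - 3)*(q + 1/3)*(q + 3)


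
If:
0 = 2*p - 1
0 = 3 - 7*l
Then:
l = 3/7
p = 1/2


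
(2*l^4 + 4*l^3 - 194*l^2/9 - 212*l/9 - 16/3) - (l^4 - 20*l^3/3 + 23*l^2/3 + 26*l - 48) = l^4 + 32*l^3/3 - 263*l^2/9 - 446*l/9 + 128/3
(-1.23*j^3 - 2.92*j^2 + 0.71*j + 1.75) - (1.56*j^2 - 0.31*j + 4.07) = -1.23*j^3 - 4.48*j^2 + 1.02*j - 2.32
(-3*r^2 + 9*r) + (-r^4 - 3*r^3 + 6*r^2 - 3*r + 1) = -r^4 - 3*r^3 + 3*r^2 + 6*r + 1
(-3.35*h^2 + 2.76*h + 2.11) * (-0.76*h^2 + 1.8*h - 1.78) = 2.546*h^4 - 8.1276*h^3 + 9.3274*h^2 - 1.1148*h - 3.7558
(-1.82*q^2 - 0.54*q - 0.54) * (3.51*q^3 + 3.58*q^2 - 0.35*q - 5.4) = -6.3882*q^5 - 8.411*q^4 - 3.1916*q^3 + 8.0838*q^2 + 3.105*q + 2.916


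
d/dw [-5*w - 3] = -5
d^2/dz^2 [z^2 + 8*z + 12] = 2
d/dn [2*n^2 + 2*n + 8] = 4*n + 2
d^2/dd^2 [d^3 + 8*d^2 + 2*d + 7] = 6*d + 16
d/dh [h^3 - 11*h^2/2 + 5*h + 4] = 3*h^2 - 11*h + 5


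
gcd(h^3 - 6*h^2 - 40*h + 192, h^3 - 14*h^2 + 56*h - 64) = h^2 - 12*h + 32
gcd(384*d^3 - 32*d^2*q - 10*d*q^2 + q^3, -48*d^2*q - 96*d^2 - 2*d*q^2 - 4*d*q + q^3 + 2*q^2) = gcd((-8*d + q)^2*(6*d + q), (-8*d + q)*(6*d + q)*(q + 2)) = -48*d^2 - 2*d*q + q^2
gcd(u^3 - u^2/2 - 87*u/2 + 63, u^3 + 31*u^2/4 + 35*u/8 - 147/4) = 1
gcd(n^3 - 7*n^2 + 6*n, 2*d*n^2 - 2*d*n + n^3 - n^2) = n^2 - n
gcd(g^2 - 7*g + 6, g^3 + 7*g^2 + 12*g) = 1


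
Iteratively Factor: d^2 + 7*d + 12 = (d + 3)*(d + 4)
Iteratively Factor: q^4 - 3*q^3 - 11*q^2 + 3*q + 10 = (q - 1)*(q^3 - 2*q^2 - 13*q - 10) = (q - 5)*(q - 1)*(q^2 + 3*q + 2) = (q - 5)*(q - 1)*(q + 1)*(q + 2)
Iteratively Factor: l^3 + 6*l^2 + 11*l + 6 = (l + 3)*(l^2 + 3*l + 2) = (l + 1)*(l + 3)*(l + 2)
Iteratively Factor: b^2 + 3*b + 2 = (b + 1)*(b + 2)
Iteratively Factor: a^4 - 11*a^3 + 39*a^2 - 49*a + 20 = (a - 1)*(a^3 - 10*a^2 + 29*a - 20) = (a - 5)*(a - 1)*(a^2 - 5*a + 4) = (a - 5)*(a - 1)^2*(a - 4)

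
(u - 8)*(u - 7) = u^2 - 15*u + 56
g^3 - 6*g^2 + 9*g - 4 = (g - 4)*(g - 1)^2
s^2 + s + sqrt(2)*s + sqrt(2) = (s + 1)*(s + sqrt(2))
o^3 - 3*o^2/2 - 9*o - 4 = (o - 4)*(o + 1/2)*(o + 2)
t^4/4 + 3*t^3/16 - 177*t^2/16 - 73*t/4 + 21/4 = (t/4 + 1/2)*(t - 7)*(t - 1/4)*(t + 6)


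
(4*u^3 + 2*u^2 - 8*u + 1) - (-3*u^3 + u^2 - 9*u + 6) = 7*u^3 + u^2 + u - 5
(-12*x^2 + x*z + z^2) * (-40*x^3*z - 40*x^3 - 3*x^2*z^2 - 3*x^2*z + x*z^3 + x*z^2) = 480*x^5*z + 480*x^5 - 4*x^4*z^2 - 4*x^4*z - 55*x^3*z^3 - 55*x^3*z^2 - 2*x^2*z^4 - 2*x^2*z^3 + x*z^5 + x*z^4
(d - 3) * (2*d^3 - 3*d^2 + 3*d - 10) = 2*d^4 - 9*d^3 + 12*d^2 - 19*d + 30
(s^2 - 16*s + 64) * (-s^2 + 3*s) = -s^4 + 19*s^3 - 112*s^2 + 192*s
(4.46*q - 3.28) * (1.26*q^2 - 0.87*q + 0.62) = 5.6196*q^3 - 8.013*q^2 + 5.6188*q - 2.0336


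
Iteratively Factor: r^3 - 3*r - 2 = (r - 2)*(r^2 + 2*r + 1) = (r - 2)*(r + 1)*(r + 1)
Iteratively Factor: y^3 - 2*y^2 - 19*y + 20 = (y + 4)*(y^2 - 6*y + 5) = (y - 1)*(y + 4)*(y - 5)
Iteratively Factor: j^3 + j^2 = (j + 1)*(j^2) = j*(j + 1)*(j)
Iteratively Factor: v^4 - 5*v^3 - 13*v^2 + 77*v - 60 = (v - 1)*(v^3 - 4*v^2 - 17*v + 60) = (v - 1)*(v + 4)*(v^2 - 8*v + 15) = (v - 3)*(v - 1)*(v + 4)*(v - 5)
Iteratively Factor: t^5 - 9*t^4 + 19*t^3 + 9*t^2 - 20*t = (t - 4)*(t^4 - 5*t^3 - t^2 + 5*t) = (t - 5)*(t - 4)*(t^3 - t) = (t - 5)*(t - 4)*(t + 1)*(t^2 - t) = t*(t - 5)*(t - 4)*(t + 1)*(t - 1)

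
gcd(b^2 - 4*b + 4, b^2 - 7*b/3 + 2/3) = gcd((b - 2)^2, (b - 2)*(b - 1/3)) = b - 2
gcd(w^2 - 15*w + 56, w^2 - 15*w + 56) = w^2 - 15*w + 56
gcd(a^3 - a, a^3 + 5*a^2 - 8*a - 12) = a + 1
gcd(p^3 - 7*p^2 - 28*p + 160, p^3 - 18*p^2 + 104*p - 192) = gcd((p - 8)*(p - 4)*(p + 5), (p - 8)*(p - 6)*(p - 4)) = p^2 - 12*p + 32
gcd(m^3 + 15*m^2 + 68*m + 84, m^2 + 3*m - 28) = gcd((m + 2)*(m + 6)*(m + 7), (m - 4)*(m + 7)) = m + 7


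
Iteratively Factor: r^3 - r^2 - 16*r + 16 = (r - 1)*(r^2 - 16) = (r - 1)*(r + 4)*(r - 4)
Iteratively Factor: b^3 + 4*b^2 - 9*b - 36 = (b + 3)*(b^2 + b - 12) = (b + 3)*(b + 4)*(b - 3)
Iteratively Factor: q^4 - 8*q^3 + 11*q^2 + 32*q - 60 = (q - 3)*(q^3 - 5*q^2 - 4*q + 20) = (q - 5)*(q - 3)*(q^2 - 4) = (q - 5)*(q - 3)*(q + 2)*(q - 2)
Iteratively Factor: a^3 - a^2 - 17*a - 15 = (a + 1)*(a^2 - 2*a - 15) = (a + 1)*(a + 3)*(a - 5)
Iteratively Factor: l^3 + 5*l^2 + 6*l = (l + 3)*(l^2 + 2*l) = (l + 2)*(l + 3)*(l)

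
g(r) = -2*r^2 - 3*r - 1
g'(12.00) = -51.00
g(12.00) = -325.00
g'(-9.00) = 33.00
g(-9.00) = -136.00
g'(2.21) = -11.84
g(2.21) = -17.40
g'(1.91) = -10.64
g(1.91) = -14.03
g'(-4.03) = 13.12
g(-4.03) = -21.39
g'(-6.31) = 22.24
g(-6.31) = -61.70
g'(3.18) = -15.72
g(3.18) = -30.76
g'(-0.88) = 0.52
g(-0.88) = 0.09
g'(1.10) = -7.40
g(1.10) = -6.72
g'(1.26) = -8.04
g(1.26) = -7.96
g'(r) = -4*r - 3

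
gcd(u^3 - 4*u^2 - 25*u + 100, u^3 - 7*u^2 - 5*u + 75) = u - 5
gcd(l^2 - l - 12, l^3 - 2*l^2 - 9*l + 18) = l + 3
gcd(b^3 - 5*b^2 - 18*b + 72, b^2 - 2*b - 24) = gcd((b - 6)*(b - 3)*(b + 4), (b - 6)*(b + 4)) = b^2 - 2*b - 24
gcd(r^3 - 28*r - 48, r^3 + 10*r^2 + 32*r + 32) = r^2 + 6*r + 8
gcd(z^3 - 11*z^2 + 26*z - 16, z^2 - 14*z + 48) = z - 8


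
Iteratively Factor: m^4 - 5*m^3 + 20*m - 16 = (m - 1)*(m^3 - 4*m^2 - 4*m + 16) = (m - 2)*(m - 1)*(m^2 - 2*m - 8) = (m - 2)*(m - 1)*(m + 2)*(m - 4)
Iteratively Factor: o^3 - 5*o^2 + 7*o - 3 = (o - 1)*(o^2 - 4*o + 3) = (o - 3)*(o - 1)*(o - 1)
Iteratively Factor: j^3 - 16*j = (j - 4)*(j^2 + 4*j) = j*(j - 4)*(j + 4)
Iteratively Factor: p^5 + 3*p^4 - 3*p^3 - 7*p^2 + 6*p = (p + 3)*(p^4 - 3*p^2 + 2*p) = (p + 2)*(p + 3)*(p^3 - 2*p^2 + p) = p*(p + 2)*(p + 3)*(p^2 - 2*p + 1) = p*(p - 1)*(p + 2)*(p + 3)*(p - 1)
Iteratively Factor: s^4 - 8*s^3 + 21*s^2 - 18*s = (s)*(s^3 - 8*s^2 + 21*s - 18) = s*(s - 3)*(s^2 - 5*s + 6) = s*(s - 3)*(s - 2)*(s - 3)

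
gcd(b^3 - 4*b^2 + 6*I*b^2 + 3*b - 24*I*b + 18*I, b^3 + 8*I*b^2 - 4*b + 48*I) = b + 6*I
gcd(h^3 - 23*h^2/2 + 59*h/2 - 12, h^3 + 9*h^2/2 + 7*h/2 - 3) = h - 1/2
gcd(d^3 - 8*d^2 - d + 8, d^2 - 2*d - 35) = 1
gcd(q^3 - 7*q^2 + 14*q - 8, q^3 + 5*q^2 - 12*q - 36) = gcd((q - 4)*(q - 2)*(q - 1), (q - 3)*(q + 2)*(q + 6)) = 1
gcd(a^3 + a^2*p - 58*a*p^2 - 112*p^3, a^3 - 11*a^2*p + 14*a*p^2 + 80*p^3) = -a^2 + 6*a*p + 16*p^2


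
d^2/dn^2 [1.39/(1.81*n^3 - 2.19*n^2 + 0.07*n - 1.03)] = ((6.0882 - 15.0954*n)*(1.81*n^3 - 2.19*n^2 + 0.07*n - 1.03) + 1.39*(5.43*n^2 - 4.38*n + 0.07)*(10.86*n^2 - 8.76*n + 0.14))/(1.81*n^3 - 2.19*n^2 + 0.07*n - 1.03)^3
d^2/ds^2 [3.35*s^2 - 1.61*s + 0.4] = 6.70000000000000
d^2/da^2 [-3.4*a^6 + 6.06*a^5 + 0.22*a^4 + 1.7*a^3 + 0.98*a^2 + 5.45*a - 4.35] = -102.0*a^4 + 121.2*a^3 + 2.64*a^2 + 10.2*a + 1.96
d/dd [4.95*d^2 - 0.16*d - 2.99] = 9.9*d - 0.16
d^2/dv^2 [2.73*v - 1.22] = 0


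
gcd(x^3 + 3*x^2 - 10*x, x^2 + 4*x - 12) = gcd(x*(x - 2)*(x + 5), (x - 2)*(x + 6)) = x - 2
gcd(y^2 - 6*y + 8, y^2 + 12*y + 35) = 1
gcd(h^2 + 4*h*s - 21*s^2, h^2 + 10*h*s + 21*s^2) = h + 7*s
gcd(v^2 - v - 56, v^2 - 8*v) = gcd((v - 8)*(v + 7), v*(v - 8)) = v - 8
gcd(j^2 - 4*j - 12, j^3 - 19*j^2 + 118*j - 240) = j - 6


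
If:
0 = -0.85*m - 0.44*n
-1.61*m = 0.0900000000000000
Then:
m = -0.06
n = 0.11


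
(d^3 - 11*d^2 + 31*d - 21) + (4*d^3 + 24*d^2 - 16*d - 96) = 5*d^3 + 13*d^2 + 15*d - 117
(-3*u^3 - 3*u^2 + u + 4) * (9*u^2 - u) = -27*u^5 - 24*u^4 + 12*u^3 + 35*u^2 - 4*u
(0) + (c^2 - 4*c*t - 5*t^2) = c^2 - 4*c*t - 5*t^2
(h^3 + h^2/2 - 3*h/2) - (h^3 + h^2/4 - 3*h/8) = h^2/4 - 9*h/8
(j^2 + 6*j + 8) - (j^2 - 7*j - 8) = 13*j + 16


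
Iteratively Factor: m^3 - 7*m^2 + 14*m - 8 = (m - 2)*(m^2 - 5*m + 4) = (m - 2)*(m - 1)*(m - 4)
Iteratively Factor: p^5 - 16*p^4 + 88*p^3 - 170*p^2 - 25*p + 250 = (p - 5)*(p^4 - 11*p^3 + 33*p^2 - 5*p - 50) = (p - 5)*(p + 1)*(p^3 - 12*p^2 + 45*p - 50) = (p - 5)^2*(p + 1)*(p^2 - 7*p + 10) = (p - 5)^2*(p - 2)*(p + 1)*(p - 5)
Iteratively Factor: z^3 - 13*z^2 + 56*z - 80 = (z - 5)*(z^2 - 8*z + 16) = (z - 5)*(z - 4)*(z - 4)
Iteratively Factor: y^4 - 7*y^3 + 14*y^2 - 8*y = (y - 2)*(y^3 - 5*y^2 + 4*y) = (y - 4)*(y - 2)*(y^2 - y) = (y - 4)*(y - 2)*(y - 1)*(y)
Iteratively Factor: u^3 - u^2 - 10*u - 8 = (u - 4)*(u^2 + 3*u + 2) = (u - 4)*(u + 1)*(u + 2)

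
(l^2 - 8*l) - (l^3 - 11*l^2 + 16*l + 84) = -l^3 + 12*l^2 - 24*l - 84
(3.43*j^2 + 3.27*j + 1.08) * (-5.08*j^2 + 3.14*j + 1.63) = -17.4244*j^4 - 5.8414*j^3 + 10.3723*j^2 + 8.7213*j + 1.7604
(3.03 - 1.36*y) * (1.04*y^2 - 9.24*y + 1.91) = -1.4144*y^3 + 15.7176*y^2 - 30.5948*y + 5.7873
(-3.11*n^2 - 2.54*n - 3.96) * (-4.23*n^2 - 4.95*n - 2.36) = 13.1553*n^4 + 26.1387*n^3 + 36.6634*n^2 + 25.5964*n + 9.3456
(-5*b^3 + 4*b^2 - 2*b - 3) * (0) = 0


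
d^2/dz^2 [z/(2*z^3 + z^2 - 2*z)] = 2*(12*z^2 + 6*z + 5)/(8*z^6 + 12*z^5 - 18*z^4 - 23*z^3 + 18*z^2 + 12*z - 8)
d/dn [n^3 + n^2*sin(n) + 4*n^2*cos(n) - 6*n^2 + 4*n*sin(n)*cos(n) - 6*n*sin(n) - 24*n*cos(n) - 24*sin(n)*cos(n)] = -4*n^2*sin(n) + n^2*cos(n) + 3*n^2 + 26*n*sin(n) + 2*n*cos(n) + 4*n*cos(2*n) - 12*n - 6*sin(n) + 2*sin(2*n) - 24*cos(n) - 24*cos(2*n)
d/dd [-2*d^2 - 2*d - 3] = -4*d - 2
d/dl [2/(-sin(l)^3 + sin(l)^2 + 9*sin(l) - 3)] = 2*(3*sin(l)^2 - 2*sin(l) - 9)*cos(l)/(sin(l)^3 - sin(l)^2 - 9*sin(l) + 3)^2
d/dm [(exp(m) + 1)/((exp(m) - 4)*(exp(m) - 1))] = (-exp(2*m) - 2*exp(m) + 9)*exp(m)/(exp(4*m) - 10*exp(3*m) + 33*exp(2*m) - 40*exp(m) + 16)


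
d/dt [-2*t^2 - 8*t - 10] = -4*t - 8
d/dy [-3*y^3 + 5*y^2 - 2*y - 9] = -9*y^2 + 10*y - 2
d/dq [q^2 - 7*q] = 2*q - 7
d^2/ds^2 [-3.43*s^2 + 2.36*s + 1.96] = -6.86000000000000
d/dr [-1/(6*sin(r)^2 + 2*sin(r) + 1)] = 2*(6*sin(r) + 1)*cos(r)/(6*sin(r)^2 + 2*sin(r) + 1)^2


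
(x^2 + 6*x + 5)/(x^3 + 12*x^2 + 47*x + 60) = (x + 1)/(x^2 + 7*x + 12)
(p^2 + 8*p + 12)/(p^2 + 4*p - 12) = (p + 2)/(p - 2)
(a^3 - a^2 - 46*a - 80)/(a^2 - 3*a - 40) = a + 2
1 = 1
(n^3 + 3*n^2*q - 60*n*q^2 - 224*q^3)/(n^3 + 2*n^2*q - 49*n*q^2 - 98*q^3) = (-n^2 + 4*n*q + 32*q^2)/(-n^2 + 5*n*q + 14*q^2)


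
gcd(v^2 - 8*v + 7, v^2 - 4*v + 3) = v - 1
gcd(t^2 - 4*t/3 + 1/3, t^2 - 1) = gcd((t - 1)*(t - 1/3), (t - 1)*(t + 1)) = t - 1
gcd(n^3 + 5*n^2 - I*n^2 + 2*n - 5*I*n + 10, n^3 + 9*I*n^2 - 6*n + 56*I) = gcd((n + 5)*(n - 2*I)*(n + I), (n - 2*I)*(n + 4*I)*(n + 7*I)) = n - 2*I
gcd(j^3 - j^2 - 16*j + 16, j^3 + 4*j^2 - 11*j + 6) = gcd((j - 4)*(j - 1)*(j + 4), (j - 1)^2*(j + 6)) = j - 1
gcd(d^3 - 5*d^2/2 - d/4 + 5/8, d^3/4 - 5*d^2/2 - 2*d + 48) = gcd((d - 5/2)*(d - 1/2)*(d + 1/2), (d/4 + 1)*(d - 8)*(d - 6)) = 1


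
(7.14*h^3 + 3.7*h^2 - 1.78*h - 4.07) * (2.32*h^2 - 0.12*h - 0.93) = 16.5648*h^5 + 7.7272*h^4 - 11.2138*h^3 - 12.6698*h^2 + 2.1438*h + 3.7851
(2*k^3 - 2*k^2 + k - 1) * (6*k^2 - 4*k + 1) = 12*k^5 - 20*k^4 + 16*k^3 - 12*k^2 + 5*k - 1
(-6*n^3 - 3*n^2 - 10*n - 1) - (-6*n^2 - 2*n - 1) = -6*n^3 + 3*n^2 - 8*n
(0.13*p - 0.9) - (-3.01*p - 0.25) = 3.14*p - 0.65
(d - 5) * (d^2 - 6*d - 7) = d^3 - 11*d^2 + 23*d + 35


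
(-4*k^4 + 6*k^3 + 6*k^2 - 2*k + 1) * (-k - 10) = 4*k^5 + 34*k^4 - 66*k^3 - 58*k^2 + 19*k - 10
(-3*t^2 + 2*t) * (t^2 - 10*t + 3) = -3*t^4 + 32*t^3 - 29*t^2 + 6*t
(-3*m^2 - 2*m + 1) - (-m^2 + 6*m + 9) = -2*m^2 - 8*m - 8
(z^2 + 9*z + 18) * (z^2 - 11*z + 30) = z^4 - 2*z^3 - 51*z^2 + 72*z + 540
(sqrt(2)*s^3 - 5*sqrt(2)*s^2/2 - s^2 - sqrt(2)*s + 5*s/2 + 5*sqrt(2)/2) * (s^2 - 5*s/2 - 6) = sqrt(2)*s^5 - 5*sqrt(2)*s^4 - s^4 - 3*sqrt(2)*s^3/4 + 5*s^3 - s^2/4 + 20*sqrt(2)*s^2 - 15*s - sqrt(2)*s/4 - 15*sqrt(2)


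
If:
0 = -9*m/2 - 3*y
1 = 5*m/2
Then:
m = 2/5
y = -3/5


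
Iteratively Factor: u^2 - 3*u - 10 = (u + 2)*(u - 5)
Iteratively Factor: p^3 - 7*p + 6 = (p - 1)*(p^2 + p - 6) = (p - 2)*(p - 1)*(p + 3)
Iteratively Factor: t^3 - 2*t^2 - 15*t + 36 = (t - 3)*(t^2 + t - 12) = (t - 3)^2*(t + 4)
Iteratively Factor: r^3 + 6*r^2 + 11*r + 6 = (r + 3)*(r^2 + 3*r + 2) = (r + 1)*(r + 3)*(r + 2)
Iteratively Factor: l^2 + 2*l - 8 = (l + 4)*(l - 2)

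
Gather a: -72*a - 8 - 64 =-72*a - 72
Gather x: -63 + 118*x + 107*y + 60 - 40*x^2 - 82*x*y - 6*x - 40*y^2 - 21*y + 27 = -40*x^2 + x*(112 - 82*y) - 40*y^2 + 86*y + 24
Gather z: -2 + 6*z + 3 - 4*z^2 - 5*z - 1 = -4*z^2 + z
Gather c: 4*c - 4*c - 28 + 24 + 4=0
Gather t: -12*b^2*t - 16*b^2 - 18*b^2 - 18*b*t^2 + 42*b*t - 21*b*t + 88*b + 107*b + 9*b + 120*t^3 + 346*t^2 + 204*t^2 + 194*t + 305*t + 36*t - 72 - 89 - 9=-34*b^2 + 204*b + 120*t^3 + t^2*(550 - 18*b) + t*(-12*b^2 + 21*b + 535) - 170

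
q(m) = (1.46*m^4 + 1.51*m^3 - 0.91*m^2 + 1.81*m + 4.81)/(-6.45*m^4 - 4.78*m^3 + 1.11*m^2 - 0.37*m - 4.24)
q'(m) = (5.84*m^3 + 4.53*m^2 - 1.82*m + 1.81)/(-6.45*m^4 - 4.78*m^3 + 1.11*m^2 - 0.37*m - 4.24) + (25.8*m^3 + 14.34*m^2 - 2.22*m + 0.37)*(1.46*m^4 + 1.51*m^3 - 0.91*m^2 + 1.81*m + 4.81)/(-6.45*m^4 - 4.78*m^3 + 1.11*m^2 - 0.37*m - 4.24)^2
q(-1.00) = -0.46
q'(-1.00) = -1.45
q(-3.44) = -0.19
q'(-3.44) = 0.02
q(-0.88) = -0.64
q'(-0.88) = -1.53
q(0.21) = -1.19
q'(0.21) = -0.17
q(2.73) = -0.25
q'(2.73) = 0.02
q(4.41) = -0.24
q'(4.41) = 0.00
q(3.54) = -0.24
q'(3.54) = 0.01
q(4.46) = -0.24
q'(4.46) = 0.00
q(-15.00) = -0.22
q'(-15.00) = 0.00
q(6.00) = -0.24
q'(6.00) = 0.00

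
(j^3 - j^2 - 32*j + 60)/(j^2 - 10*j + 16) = (j^2 + j - 30)/(j - 8)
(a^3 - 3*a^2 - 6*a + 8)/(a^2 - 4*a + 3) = (a^2 - 2*a - 8)/(a - 3)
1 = 1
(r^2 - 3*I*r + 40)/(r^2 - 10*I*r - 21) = (-r^2 + 3*I*r - 40)/(-r^2 + 10*I*r + 21)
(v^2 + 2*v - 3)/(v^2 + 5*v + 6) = (v - 1)/(v + 2)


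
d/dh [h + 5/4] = 1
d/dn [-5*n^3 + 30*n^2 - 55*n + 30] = -15*n^2 + 60*n - 55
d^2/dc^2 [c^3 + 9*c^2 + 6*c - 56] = 6*c + 18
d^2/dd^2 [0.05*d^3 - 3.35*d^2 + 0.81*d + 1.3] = 0.3*d - 6.7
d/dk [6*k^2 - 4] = 12*k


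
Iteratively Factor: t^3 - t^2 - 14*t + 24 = (t + 4)*(t^2 - 5*t + 6) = (t - 2)*(t + 4)*(t - 3)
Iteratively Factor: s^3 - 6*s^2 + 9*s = (s)*(s^2 - 6*s + 9) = s*(s - 3)*(s - 3)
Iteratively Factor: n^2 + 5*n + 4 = (n + 4)*(n + 1)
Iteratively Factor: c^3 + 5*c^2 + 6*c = (c)*(c^2 + 5*c + 6) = c*(c + 2)*(c + 3)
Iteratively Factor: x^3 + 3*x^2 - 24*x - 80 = (x + 4)*(x^2 - x - 20) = (x + 4)^2*(x - 5)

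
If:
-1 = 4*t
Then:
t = -1/4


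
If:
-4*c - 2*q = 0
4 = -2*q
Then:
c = 1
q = -2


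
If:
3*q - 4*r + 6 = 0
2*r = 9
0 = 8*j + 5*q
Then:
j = -5/2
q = 4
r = 9/2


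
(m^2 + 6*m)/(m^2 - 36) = m/(m - 6)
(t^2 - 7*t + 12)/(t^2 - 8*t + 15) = (t - 4)/(t - 5)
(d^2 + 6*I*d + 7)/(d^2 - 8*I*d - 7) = (d + 7*I)/(d - 7*I)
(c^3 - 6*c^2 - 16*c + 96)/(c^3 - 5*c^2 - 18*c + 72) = (c - 4)/(c - 3)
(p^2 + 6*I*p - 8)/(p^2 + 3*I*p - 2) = (p + 4*I)/(p + I)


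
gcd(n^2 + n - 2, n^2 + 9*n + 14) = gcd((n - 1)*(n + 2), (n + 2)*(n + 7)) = n + 2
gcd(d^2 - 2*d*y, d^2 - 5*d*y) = d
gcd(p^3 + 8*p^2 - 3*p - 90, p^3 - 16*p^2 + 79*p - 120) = p - 3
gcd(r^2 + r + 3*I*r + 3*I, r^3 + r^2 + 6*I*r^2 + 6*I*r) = r + 1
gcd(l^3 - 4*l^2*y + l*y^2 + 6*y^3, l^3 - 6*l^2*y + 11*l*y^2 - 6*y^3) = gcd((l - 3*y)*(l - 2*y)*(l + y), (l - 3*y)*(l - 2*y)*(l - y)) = l^2 - 5*l*y + 6*y^2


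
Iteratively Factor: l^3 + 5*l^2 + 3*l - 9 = (l + 3)*(l^2 + 2*l - 3) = (l - 1)*(l + 3)*(l + 3)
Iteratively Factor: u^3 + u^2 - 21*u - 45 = (u + 3)*(u^2 - 2*u - 15) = (u - 5)*(u + 3)*(u + 3)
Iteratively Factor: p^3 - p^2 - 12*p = (p - 4)*(p^2 + 3*p) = p*(p - 4)*(p + 3)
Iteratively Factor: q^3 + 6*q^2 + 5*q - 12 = (q + 4)*(q^2 + 2*q - 3) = (q + 3)*(q + 4)*(q - 1)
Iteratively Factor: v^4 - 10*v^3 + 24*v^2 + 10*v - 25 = (v - 5)*(v^3 - 5*v^2 - v + 5) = (v - 5)*(v + 1)*(v^2 - 6*v + 5) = (v - 5)^2*(v + 1)*(v - 1)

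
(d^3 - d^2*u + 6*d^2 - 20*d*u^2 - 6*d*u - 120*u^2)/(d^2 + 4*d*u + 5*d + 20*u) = (d^2 - 5*d*u + 6*d - 30*u)/(d + 5)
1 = 1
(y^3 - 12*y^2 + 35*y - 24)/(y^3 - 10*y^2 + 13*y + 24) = (y - 1)/(y + 1)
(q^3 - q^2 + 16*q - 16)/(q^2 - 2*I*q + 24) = (q^2 - q*(1 + 4*I) + 4*I)/(q - 6*I)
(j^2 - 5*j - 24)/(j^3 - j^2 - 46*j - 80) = (j + 3)/(j^2 + 7*j + 10)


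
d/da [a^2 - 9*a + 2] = 2*a - 9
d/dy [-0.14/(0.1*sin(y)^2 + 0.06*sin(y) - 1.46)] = (0.028*sin(y) + 0.0084)*cos(y)/(0.1*sin(y)^2 + 0.06*sin(y) - 1.46)^2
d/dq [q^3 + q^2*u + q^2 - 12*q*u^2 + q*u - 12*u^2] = 3*q^2 + 2*q*u + 2*q - 12*u^2 + u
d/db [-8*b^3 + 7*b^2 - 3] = 2*b*(7 - 12*b)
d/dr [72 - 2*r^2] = -4*r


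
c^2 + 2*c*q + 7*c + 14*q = (c + 7)*(c + 2*q)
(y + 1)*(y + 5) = y^2 + 6*y + 5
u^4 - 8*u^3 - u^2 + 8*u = u*(u - 8)*(u - 1)*(u + 1)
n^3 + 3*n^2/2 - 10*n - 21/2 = (n - 3)*(n + 1)*(n + 7/2)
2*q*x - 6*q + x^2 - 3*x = (2*q + x)*(x - 3)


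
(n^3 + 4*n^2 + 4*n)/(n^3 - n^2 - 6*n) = (n + 2)/(n - 3)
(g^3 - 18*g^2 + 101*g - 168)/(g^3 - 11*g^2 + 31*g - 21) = (g - 8)/(g - 1)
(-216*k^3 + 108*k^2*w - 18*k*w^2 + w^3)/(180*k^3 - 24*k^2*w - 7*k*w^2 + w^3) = (-6*k + w)/(5*k + w)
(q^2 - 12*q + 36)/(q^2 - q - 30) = (q - 6)/(q + 5)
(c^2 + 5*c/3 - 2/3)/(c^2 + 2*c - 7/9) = 3*(c + 2)/(3*c + 7)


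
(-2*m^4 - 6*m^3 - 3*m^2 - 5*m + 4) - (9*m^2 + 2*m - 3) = -2*m^4 - 6*m^3 - 12*m^2 - 7*m + 7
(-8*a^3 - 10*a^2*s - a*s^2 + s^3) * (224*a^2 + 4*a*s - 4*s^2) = -1792*a^5 - 2272*a^4*s - 232*a^3*s^2 + 260*a^2*s^3 + 8*a*s^4 - 4*s^5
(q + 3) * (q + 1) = q^2 + 4*q + 3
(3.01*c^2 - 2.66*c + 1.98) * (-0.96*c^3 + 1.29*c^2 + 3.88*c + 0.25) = -2.8896*c^5 + 6.4365*c^4 + 6.3466*c^3 - 7.0141*c^2 + 7.0174*c + 0.495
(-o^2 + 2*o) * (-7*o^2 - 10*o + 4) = 7*o^4 - 4*o^3 - 24*o^2 + 8*o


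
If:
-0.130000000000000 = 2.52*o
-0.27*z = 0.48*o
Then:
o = -0.05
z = 0.09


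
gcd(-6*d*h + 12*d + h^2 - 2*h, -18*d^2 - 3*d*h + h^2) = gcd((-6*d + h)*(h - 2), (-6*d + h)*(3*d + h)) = 6*d - h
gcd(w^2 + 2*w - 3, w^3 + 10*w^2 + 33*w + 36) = w + 3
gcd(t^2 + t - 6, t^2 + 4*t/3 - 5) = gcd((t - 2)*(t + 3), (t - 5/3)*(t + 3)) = t + 3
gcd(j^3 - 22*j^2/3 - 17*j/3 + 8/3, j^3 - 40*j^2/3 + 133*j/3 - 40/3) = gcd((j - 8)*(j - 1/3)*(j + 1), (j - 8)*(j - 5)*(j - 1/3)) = j^2 - 25*j/3 + 8/3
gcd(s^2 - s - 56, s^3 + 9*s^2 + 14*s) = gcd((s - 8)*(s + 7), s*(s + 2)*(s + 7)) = s + 7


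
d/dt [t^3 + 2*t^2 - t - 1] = 3*t^2 + 4*t - 1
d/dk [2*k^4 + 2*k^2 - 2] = 8*k^3 + 4*k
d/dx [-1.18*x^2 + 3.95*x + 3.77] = 3.95 - 2.36*x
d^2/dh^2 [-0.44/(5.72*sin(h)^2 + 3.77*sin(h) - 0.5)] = (57.584384*sin(h)^4 + 28.465008*sin(h)^3 - 75.0893*sin(h)^2 - 56.100616*sin(h) - 15.024152)/(5.72*sin(h)^2 + 3.77*sin(h) - 0.5)^3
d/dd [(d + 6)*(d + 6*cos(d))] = d - (d + 6)*(6*sin(d) - 1) + 6*cos(d)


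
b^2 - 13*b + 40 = (b - 8)*(b - 5)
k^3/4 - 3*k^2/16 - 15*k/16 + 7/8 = (k/4 + 1/2)*(k - 7/4)*(k - 1)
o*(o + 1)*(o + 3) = o^3 + 4*o^2 + 3*o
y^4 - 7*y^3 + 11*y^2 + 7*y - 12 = (y - 4)*(y - 3)*(y - 1)*(y + 1)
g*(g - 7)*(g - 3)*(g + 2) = g^4 - 8*g^3 + g^2 + 42*g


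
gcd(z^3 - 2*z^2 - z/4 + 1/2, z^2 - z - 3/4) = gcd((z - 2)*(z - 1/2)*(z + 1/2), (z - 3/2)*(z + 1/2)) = z + 1/2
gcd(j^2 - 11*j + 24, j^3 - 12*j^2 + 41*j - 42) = j - 3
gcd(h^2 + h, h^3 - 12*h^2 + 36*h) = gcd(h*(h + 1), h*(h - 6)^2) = h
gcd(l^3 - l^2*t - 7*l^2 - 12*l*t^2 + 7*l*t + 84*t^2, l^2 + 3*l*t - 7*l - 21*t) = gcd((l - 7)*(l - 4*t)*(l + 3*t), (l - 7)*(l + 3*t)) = l^2 + 3*l*t - 7*l - 21*t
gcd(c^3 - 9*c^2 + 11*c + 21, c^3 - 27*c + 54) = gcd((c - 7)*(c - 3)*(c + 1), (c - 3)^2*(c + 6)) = c - 3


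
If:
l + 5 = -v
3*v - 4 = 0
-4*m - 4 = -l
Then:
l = -19/3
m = -31/12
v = 4/3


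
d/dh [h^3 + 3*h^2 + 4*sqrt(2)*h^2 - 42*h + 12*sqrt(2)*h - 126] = 3*h^2 + 6*h + 8*sqrt(2)*h - 42 + 12*sqrt(2)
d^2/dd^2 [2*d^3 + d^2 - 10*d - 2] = 12*d + 2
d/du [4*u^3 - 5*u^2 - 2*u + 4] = 12*u^2 - 10*u - 2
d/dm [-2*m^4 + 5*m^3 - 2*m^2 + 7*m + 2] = -8*m^3 + 15*m^2 - 4*m + 7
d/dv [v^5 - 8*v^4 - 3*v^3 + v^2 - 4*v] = 5*v^4 - 32*v^3 - 9*v^2 + 2*v - 4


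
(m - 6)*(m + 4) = m^2 - 2*m - 24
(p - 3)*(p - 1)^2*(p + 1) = p^4 - 4*p^3 + 2*p^2 + 4*p - 3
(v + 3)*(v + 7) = v^2 + 10*v + 21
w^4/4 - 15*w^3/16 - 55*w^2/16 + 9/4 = (w/4 + 1/4)*(w - 6)*(w - 3/4)*(w + 2)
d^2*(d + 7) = d^3 + 7*d^2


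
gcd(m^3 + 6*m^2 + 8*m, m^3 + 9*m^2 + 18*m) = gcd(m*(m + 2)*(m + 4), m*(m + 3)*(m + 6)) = m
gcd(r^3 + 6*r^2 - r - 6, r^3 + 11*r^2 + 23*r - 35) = r - 1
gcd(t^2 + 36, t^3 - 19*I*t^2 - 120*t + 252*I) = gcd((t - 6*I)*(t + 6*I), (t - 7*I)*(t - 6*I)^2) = t - 6*I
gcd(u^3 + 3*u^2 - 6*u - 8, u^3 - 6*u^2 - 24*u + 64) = u^2 + 2*u - 8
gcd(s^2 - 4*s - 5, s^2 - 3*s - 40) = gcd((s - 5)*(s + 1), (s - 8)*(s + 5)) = 1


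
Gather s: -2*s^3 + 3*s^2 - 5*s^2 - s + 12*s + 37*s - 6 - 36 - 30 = -2*s^3 - 2*s^2 + 48*s - 72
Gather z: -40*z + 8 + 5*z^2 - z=5*z^2 - 41*z + 8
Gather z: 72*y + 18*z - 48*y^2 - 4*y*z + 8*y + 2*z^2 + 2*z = -48*y^2 + 80*y + 2*z^2 + z*(20 - 4*y)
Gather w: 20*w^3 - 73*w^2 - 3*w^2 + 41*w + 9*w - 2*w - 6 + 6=20*w^3 - 76*w^2 + 48*w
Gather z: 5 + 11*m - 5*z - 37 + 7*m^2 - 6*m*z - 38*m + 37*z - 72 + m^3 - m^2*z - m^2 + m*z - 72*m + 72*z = m^3 + 6*m^2 - 99*m + z*(-m^2 - 5*m + 104) - 104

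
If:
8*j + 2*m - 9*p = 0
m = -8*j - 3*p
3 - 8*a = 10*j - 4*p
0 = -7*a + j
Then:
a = 45/1394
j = 315/1394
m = -1008/697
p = -84/697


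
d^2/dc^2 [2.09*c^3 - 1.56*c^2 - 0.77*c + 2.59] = 12.54*c - 3.12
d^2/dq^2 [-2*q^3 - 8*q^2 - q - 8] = -12*q - 16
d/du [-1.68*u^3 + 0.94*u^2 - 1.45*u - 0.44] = -5.04*u^2 + 1.88*u - 1.45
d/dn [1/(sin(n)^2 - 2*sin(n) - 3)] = 2*(1 - sin(n))*cos(n)/((sin(n) - 3)^2*(sin(n) + 1)^2)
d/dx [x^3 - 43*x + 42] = 3*x^2 - 43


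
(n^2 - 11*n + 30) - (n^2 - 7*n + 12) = 18 - 4*n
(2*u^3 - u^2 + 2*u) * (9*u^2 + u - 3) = 18*u^5 - 7*u^4 + 11*u^3 + 5*u^2 - 6*u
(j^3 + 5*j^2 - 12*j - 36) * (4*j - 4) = 4*j^4 + 16*j^3 - 68*j^2 - 96*j + 144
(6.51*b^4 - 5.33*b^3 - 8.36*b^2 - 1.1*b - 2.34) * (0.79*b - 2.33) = 5.1429*b^5 - 19.379*b^4 + 5.8145*b^3 + 18.6098*b^2 + 0.7144*b + 5.4522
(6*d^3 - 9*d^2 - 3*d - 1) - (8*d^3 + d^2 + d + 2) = -2*d^3 - 10*d^2 - 4*d - 3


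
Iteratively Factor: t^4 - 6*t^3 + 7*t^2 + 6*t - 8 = (t - 1)*(t^3 - 5*t^2 + 2*t + 8) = (t - 4)*(t - 1)*(t^2 - t - 2) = (t - 4)*(t - 1)*(t + 1)*(t - 2)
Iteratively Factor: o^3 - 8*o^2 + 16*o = (o - 4)*(o^2 - 4*o) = (o - 4)^2*(o)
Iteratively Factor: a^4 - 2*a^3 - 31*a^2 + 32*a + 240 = (a + 3)*(a^3 - 5*a^2 - 16*a + 80) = (a + 3)*(a + 4)*(a^2 - 9*a + 20) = (a - 4)*(a + 3)*(a + 4)*(a - 5)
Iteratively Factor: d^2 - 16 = (d + 4)*(d - 4)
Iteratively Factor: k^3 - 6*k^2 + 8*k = (k - 4)*(k^2 - 2*k) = (k - 4)*(k - 2)*(k)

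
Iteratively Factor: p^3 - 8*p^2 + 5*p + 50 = (p + 2)*(p^2 - 10*p + 25) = (p - 5)*(p + 2)*(p - 5)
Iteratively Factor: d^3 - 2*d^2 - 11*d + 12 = (d - 1)*(d^2 - d - 12) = (d - 1)*(d + 3)*(d - 4)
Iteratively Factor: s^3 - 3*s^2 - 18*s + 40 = (s - 5)*(s^2 + 2*s - 8) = (s - 5)*(s - 2)*(s + 4)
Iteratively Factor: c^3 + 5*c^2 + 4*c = (c + 1)*(c^2 + 4*c) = (c + 1)*(c + 4)*(c)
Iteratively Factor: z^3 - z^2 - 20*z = (z - 5)*(z^2 + 4*z) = (z - 5)*(z + 4)*(z)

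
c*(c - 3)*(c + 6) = c^3 + 3*c^2 - 18*c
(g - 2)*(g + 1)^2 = g^3 - 3*g - 2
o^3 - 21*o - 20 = (o - 5)*(o + 1)*(o + 4)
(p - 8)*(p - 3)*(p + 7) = p^3 - 4*p^2 - 53*p + 168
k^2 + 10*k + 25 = (k + 5)^2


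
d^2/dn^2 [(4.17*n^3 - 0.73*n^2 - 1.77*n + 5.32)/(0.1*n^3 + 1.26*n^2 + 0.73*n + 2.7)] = (-1.06544*n^6 - 1.93266*n^5 - 13.89078*n^4 - 14.46255*n^3 + 122.956332*n^2 + 239.266656*n - 34.193284)/(0.001*n^9 + 0.0378*n^8 + 0.49818*n^7 + 2.633256*n^6 + 5.677914*n^5 + 16.056522*n^4 + 17.476777*n^3 + 31.87269*n^2 + 15.9651*n + 19.683)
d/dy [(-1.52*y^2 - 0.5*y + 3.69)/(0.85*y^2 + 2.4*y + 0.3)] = (-3.223*y^2 - 7.185*y - 9.006)/(0.7225*y^4 + 4.08*y^3 + 6.27*y^2 + 1.44*y + 0.09)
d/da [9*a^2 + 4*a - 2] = 18*a + 4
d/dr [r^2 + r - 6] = 2*r + 1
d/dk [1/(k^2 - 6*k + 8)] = 2*(3 - k)/(k^2 - 6*k + 8)^2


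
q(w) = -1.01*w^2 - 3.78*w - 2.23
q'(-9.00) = 14.40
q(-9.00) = -50.02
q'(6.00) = -15.90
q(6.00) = -61.27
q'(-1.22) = -1.32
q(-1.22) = 0.88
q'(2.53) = -8.89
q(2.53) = -18.26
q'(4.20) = -12.26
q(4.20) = -35.92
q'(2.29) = -8.41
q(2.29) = -16.18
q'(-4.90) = 6.12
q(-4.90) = -7.96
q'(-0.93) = -1.90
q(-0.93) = 0.41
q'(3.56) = -10.97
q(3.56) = -28.49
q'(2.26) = -8.35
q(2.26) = -15.93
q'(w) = -2.02*w - 3.78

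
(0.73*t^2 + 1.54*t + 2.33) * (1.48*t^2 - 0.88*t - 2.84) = 1.0804*t^4 + 1.6368*t^3 + 0.02*t^2 - 6.424*t - 6.6172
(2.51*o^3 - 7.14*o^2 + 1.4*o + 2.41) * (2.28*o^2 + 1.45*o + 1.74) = 5.7228*o^5 - 12.6397*o^4 - 2.7936*o^3 - 4.8988*o^2 + 5.9305*o + 4.1934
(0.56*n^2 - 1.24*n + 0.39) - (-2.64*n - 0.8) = 0.56*n^2 + 1.4*n + 1.19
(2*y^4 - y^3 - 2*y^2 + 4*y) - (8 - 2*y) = 2*y^4 - y^3 - 2*y^2 + 6*y - 8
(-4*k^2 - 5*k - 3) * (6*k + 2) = -24*k^3 - 38*k^2 - 28*k - 6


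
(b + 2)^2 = b^2 + 4*b + 4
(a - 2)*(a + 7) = a^2 + 5*a - 14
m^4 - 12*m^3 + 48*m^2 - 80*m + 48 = (m - 6)*(m - 2)^3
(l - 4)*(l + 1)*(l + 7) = l^3 + 4*l^2 - 25*l - 28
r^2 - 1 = (r - 1)*(r + 1)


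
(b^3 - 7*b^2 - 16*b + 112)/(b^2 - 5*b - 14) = (b^2 - 16)/(b + 2)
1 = 1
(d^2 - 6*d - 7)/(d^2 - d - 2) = (d - 7)/(d - 2)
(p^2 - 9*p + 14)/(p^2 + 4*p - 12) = (p - 7)/(p + 6)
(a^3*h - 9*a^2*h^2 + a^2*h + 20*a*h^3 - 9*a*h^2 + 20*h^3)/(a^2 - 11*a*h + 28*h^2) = h*(a^2 - 5*a*h + a - 5*h)/(a - 7*h)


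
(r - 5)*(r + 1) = r^2 - 4*r - 5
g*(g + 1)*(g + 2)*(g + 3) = g^4 + 6*g^3 + 11*g^2 + 6*g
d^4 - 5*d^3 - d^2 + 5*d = d*(d - 5)*(d - 1)*(d + 1)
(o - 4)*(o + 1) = o^2 - 3*o - 4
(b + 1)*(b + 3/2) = b^2 + 5*b/2 + 3/2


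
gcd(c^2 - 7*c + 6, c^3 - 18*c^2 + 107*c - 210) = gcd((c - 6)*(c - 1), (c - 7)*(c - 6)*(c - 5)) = c - 6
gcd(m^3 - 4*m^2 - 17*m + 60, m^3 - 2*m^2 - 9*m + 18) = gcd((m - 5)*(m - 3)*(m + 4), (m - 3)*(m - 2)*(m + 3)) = m - 3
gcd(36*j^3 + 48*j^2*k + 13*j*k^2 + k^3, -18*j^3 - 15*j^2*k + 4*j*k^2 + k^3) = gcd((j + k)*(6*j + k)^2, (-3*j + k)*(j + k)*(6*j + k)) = 6*j^2 + 7*j*k + k^2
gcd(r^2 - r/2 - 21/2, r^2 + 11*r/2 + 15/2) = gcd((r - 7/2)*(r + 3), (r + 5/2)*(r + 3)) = r + 3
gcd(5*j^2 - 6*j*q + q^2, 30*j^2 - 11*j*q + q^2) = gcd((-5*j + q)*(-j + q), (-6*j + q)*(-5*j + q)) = -5*j + q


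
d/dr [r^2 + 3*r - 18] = 2*r + 3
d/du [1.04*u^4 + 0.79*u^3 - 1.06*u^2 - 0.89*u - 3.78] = 4.16*u^3 + 2.37*u^2 - 2.12*u - 0.89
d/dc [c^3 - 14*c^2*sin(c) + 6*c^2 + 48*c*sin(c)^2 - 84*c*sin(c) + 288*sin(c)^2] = -14*c^2*cos(c) + 3*c^2 - 28*c*sin(c) + 48*c*sin(2*c) - 84*c*cos(c) + 12*c + 48*sin(c)^2 - 84*sin(c) + 288*sin(2*c)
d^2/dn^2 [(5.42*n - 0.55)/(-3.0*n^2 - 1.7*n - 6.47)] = (-(5.42*n - 0.55)*(6.0*n + 1.7)*(12.0*n + 3.4) + (97.56*n + 15.128)*(3.0*n^2 + 1.7*n + 6.47))/(3.0*n^2 + 1.7*n + 6.47)^3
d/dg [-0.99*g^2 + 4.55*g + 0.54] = 4.55 - 1.98*g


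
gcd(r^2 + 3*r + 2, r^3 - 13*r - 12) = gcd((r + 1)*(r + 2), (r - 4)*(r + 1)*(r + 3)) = r + 1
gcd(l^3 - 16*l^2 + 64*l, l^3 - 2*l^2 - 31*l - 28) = 1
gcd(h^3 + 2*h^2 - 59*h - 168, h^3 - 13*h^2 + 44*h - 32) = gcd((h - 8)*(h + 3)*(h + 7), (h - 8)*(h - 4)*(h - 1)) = h - 8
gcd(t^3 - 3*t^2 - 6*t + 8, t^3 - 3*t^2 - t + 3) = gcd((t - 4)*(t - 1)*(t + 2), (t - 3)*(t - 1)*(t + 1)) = t - 1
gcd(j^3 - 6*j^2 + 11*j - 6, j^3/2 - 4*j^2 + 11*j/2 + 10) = 1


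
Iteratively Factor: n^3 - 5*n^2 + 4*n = (n - 1)*(n^2 - 4*n) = (n - 4)*(n - 1)*(n)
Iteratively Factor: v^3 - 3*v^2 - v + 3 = (v - 1)*(v^2 - 2*v - 3) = (v - 1)*(v + 1)*(v - 3)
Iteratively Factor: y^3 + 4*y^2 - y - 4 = (y + 4)*(y^2 - 1) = (y - 1)*(y + 4)*(y + 1)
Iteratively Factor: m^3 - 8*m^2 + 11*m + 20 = (m - 5)*(m^2 - 3*m - 4) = (m - 5)*(m + 1)*(m - 4)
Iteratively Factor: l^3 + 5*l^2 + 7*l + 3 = (l + 1)*(l^2 + 4*l + 3) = (l + 1)*(l + 3)*(l + 1)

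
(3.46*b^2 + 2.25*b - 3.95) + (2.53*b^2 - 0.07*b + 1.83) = 5.99*b^2 + 2.18*b - 2.12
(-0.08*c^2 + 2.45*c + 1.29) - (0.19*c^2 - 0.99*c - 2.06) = -0.27*c^2 + 3.44*c + 3.35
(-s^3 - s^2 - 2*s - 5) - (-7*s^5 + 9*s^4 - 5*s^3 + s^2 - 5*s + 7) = 7*s^5 - 9*s^4 + 4*s^3 - 2*s^2 + 3*s - 12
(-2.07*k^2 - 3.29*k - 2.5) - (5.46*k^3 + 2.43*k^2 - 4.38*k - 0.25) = -5.46*k^3 - 4.5*k^2 + 1.09*k - 2.25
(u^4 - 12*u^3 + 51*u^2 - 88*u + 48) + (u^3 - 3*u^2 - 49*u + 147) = u^4 - 11*u^3 + 48*u^2 - 137*u + 195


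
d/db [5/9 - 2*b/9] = -2/9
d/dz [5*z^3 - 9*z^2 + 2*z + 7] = 15*z^2 - 18*z + 2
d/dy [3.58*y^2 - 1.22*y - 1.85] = 7.16*y - 1.22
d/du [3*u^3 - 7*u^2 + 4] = u*(9*u - 14)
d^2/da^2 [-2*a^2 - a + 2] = -4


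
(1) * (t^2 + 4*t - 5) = t^2 + 4*t - 5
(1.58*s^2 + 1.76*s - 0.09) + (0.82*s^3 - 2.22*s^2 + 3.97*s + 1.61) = 0.82*s^3 - 0.64*s^2 + 5.73*s + 1.52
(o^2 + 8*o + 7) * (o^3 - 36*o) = o^5 + 8*o^4 - 29*o^3 - 288*o^2 - 252*o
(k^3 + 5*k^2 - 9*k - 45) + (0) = k^3 + 5*k^2 - 9*k - 45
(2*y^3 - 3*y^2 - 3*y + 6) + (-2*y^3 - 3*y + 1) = -3*y^2 - 6*y + 7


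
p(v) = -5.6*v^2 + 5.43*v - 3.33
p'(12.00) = -128.97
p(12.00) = -744.57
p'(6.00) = -61.77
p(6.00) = -172.35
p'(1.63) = -12.83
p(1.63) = -9.36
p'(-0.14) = 7.00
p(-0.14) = -4.20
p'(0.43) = 0.61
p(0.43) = -2.03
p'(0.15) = 3.75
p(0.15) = -2.64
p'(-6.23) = 75.21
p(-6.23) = -254.51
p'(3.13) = -29.63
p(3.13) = -41.20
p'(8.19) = -86.30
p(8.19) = -334.48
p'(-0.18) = 7.45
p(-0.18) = -4.49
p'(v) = 5.43 - 11.2*v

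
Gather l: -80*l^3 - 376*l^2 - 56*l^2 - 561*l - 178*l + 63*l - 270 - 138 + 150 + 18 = -80*l^3 - 432*l^2 - 676*l - 240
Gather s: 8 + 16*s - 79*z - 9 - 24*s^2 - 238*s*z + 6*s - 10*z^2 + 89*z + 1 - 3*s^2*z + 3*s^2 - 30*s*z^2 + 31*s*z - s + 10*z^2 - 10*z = s^2*(-3*z - 21) + s*(-30*z^2 - 207*z + 21)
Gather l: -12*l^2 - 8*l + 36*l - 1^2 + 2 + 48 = -12*l^2 + 28*l + 49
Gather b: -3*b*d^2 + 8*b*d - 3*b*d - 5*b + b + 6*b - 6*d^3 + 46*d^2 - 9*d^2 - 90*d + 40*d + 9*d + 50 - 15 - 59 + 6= b*(-3*d^2 + 5*d + 2) - 6*d^3 + 37*d^2 - 41*d - 18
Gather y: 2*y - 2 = 2*y - 2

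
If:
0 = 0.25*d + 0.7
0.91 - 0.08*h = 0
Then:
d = -2.80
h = 11.38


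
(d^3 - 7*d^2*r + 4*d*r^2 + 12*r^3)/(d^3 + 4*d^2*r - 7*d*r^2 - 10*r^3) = (d - 6*r)/(d + 5*r)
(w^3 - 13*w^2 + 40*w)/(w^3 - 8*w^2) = (w - 5)/w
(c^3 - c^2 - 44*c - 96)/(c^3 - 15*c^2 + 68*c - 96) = (c^2 + 7*c + 12)/(c^2 - 7*c + 12)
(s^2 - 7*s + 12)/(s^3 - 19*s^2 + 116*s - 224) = (s - 3)/(s^2 - 15*s + 56)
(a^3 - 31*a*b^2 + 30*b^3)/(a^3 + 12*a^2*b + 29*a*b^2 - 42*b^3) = (a - 5*b)/(a + 7*b)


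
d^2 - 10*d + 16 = (d - 8)*(d - 2)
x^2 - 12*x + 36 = (x - 6)^2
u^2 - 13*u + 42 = (u - 7)*(u - 6)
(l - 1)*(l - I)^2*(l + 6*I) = l^4 - l^3 + 4*I*l^3 + 11*l^2 - 4*I*l^2 - 11*l - 6*I*l + 6*I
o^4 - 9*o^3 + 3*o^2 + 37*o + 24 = (o - 8)*(o - 3)*(o + 1)^2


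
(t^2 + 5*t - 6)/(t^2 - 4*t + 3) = (t + 6)/(t - 3)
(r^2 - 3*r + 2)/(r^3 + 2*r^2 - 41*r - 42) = (r^2 - 3*r + 2)/(r^3 + 2*r^2 - 41*r - 42)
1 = 1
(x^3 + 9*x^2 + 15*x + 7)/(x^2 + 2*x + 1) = x + 7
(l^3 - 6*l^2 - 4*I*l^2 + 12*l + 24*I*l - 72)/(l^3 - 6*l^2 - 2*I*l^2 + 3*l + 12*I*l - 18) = (l^2 - 4*I*l + 12)/(l^2 - 2*I*l + 3)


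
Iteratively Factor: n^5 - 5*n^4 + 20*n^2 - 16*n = (n - 4)*(n^4 - n^3 - 4*n^2 + 4*n) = (n - 4)*(n - 1)*(n^3 - 4*n) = (n - 4)*(n - 1)*(n + 2)*(n^2 - 2*n) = (n - 4)*(n - 2)*(n - 1)*(n + 2)*(n)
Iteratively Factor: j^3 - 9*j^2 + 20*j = (j - 4)*(j^2 - 5*j) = j*(j - 4)*(j - 5)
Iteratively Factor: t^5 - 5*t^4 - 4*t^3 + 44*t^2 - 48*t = (t + 3)*(t^4 - 8*t^3 + 20*t^2 - 16*t) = (t - 2)*(t + 3)*(t^3 - 6*t^2 + 8*t) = t*(t - 2)*(t + 3)*(t^2 - 6*t + 8) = t*(t - 2)^2*(t + 3)*(t - 4)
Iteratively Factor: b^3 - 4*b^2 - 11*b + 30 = (b - 2)*(b^2 - 2*b - 15) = (b - 5)*(b - 2)*(b + 3)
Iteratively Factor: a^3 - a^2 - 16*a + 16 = (a + 4)*(a^2 - 5*a + 4) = (a - 4)*(a + 4)*(a - 1)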